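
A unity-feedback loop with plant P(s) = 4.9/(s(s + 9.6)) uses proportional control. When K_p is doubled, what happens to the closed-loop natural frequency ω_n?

ω_n = √(4.9·K_p), which grows with K_p.

increase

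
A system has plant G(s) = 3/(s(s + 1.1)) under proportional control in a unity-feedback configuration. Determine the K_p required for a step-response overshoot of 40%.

From %OS = 100·exp(−πζ/√(1−ζ²)) = 40%, ζ = −ln(0.4)/√(π²+ln²(0.4)) = 0.28.
Characteristic equation s² + 1.1s + 3K_p = 0 gives ζ = 1.1/(2√(3K_p)).
Setting ζ = 0.28: √(3K_p) = 1.1/(2·0.28) = 1.964, so K_p = 3.858/3 = 1.29.

K_p = 1.29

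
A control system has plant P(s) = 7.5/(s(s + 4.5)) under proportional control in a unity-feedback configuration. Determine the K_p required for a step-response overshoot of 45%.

From %OS = 100·exp(−πζ/√(1−ζ²)) = 45%, ζ = −ln(0.45)/√(π²+ln²(0.45)) = 0.2463.
Characteristic equation s² + 4.5s + 7.5K_p = 0 gives ζ = 4.5/(2√(7.5K_p)).
Setting ζ = 0.2463: √(7.5K_p) = 4.5/(2·0.2463) = 9.134, so K_p = 83.42/7.5 = 11.1.

K_p = 11.1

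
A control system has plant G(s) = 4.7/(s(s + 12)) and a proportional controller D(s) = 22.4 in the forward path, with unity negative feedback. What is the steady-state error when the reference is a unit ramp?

The loop has one pole at the origin (type 1). Velocity error constant K_v = lim_{s→0} s·D(s)G(s) = 22.4·4.7/12 = 8.773.
Steady-state error to a unit ramp: e_ss = 1/K_v = 0.114.

0.114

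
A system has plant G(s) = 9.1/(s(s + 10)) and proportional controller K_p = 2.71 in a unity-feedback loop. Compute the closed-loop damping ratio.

ζ = 1.01

With unity feedback the closed-loop characteristic equation is s² + 10s + 2.71·9.1 = s² + 10s + 24.66 = 0.
Matching s² + 2ζω_n s + ω_n²: ω_n = √24.66 = 4.966 rad/s and 2ζω_n = 10, so ζ = 10/(2·4.966) = 1.01.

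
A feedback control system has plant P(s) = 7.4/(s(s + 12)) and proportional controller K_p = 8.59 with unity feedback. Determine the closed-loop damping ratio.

ζ = 0.753

1 + K_p·P(s) = 0 gives s² + 12s + 63.57 = 0.
So ω_n² = 63.57 ⇒ ω_n = 7.973 rad/s, and ζ = 12/(2ω_n) = 0.753.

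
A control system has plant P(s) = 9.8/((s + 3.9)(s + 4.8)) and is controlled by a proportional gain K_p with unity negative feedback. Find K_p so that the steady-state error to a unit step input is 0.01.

Steady-state error for a unit step on this type-0 loop is 1/(1 + K_p·P(0)).
P(0) = 0.5235. Require 1/(1 + K_p·0.5235) = 0.01, so 1 + 0.5235·K_p = 100.
K_p = (100 − 1)/0.5235 = 189.

K_p = 189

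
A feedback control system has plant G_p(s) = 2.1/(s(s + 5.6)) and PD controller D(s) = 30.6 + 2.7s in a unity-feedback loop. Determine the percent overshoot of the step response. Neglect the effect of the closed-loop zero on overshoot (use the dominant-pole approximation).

4.48%

Forward path: (30.6 + 2.7s)·2.1/(s(s+5.6)). The closed-loop characteristic equation is s² + (5.6 + 2.1·2.7)s + 2.1·30.6 = 0.
That is s² + 11.27s + 64.26 = 0, so ω_n = 8.016 rad/s and ζ = 11.27/(2·8.016) = 0.7029.
%OS = 100·exp(−πζ/√(1−ζ²)) = 4.48%.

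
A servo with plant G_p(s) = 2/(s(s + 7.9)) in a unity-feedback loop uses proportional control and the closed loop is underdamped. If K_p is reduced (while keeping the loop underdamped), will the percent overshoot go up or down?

ζ = 7.9/(2√(2K_p)) rises as K_p falls; higher damping means less overshoot.

decrease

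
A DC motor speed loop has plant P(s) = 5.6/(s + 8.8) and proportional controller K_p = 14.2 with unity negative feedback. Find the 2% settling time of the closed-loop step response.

T_s ≈ 0.0453 s

Closed-loop transfer function: T(s) = K_p·P(s)/(1 + K_p·P(s)) = 79.52/(s + 8.8 + 79.52) = 79.52/(s + 88.32).
Time constant τ = 1/88.32 = 0.01132 s, so the 2% settling time is about 4τ = 0.0453 s.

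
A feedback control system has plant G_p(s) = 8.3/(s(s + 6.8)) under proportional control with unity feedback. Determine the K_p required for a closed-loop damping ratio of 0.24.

Closed-loop characteristic equation: s² + 6.8s + K_p·8.3 = 0.
So ω_n = √(8.3K_p) and 2ζω_n = 6.8, giving ζ = 6.8/(2√(8.3K_p)).
Setting ζ = 0.24: √(8.3K_p) = 6.8/(2·0.24) = 14.17, so K_p = 200.7/8.3 = 24.2.

K_p = 24.2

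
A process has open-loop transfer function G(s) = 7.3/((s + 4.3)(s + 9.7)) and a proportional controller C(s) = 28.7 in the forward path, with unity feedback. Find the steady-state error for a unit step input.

The loop is type 0. Static position error constant K_pos = C(0)·G(0) = 28.7·0.175 = 5.023.
Steady-state error to a unit step: e_ss = 1/(1+K_pos) = 1/6.023 = 0.166.

0.166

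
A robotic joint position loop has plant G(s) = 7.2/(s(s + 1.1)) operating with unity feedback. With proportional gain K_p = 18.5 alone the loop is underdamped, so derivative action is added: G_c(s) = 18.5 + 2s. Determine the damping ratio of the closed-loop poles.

ζ = 0.672

Forward path: (18.5 + 2s)·7.2/(s(s+1.1)). The closed-loop characteristic equation is s² + (1.1 + 7.2·2)s + 7.2·18.5 = 0.
That is s² + 15.5s + 133.2 = 0, so ω_n = 11.54 rad/s and ζ = 15.5/(2·11.54) = 0.6715.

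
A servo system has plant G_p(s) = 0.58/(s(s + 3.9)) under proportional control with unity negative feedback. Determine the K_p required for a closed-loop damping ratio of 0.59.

Closed-loop characteristic equation: s² + 3.9s + K_p·0.58 = 0.
So ω_n = √(0.58K_p) and 2ζω_n = 3.9, giving ζ = 3.9/(2√(0.58K_p)).
Setting ζ = 0.59: √(0.58K_p) = 3.9/(2·0.59) = 3.305, so K_p = 10.92/0.58 = 18.8.

K_p = 18.8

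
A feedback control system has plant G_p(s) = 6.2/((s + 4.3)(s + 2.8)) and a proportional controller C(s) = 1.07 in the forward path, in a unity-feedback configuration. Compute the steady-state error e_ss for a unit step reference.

The loop is type 0. Static position error constant K_pos = C(0)·G_p(0) = 1.07·0.515 = 0.551.
Steady-state error to a unit step: e_ss = 1/(1+K_pos) = 1/1.551 = 0.645.

0.645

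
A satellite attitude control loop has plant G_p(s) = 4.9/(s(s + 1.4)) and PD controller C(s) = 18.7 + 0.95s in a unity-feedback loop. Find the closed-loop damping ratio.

ζ = 0.316

Forward path: (18.7 + 0.95s)·4.9/(s(s+1.4)). The closed-loop characteristic equation is s² + (1.4 + 4.9·0.95)s + 4.9·18.7 = 0.
That is s² + 6.055s + 91.63 = 0, so ω_n = 9.572 rad/s and ζ = 6.055/(2·9.572) = 0.3163.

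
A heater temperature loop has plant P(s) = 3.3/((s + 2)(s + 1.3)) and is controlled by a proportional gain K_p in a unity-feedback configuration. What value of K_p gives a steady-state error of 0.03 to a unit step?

Steady-state error for a unit step on this type-0 loop is 1/(1 + K_p·P(0)).
P(0) = 1.269. Require 1/(1 + K_p·1.269) = 0.03, so 1 + 1.269·K_p = 33.33.
K_p = (33.33 − 1)/1.269 = 25.5.

K_p = 25.5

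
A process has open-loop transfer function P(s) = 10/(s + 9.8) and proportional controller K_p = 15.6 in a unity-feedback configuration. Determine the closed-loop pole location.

Closed-loop transfer function: T(s) = K_p·P(s)/(1 + K_p·P(s)) = 156/(s + 9.8 + 156) = 156/(s + 165.8).
The closed-loop pole is at s = −165.8.

s = -165.8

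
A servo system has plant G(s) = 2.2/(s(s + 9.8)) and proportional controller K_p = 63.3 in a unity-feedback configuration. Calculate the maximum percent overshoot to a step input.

23.8%

The closed-loop denominator s² + 9.8s + 139.3 gives ω_n = √139.3 = 11.8 and ζ = 9.8/(2ω_n) = 0.4152.
%OS = 100·exp(−πζ/√(1−ζ²)) = 100·exp(−π·0.4152/√0.8276) = 23.8%.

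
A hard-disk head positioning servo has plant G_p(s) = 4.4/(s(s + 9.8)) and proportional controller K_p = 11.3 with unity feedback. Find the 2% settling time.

T_s ≈ 0.816 s

The closed-loop denominator s² + 9.8s + 49.72 gives ω_n = √49.72 = 7.051 and ζ = 9.8/(2ω_n) = 0.6949.
2% settling time T_s ≈ 4/(ζω_n) = 4/4.9 = 0.816 s.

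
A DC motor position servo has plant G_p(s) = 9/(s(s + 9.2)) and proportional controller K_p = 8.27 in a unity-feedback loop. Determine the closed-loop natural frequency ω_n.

The closed-loop denominator is s(s+9.2) + 8.27·9 = s² + 9.2s + 74.43.
So ω_n² = 74.43 ⇒ ω_n = 8.627 rad/s, and ζ = 9.2/(2ω_n) = 0.533.

ω_n = 8.63 rad/s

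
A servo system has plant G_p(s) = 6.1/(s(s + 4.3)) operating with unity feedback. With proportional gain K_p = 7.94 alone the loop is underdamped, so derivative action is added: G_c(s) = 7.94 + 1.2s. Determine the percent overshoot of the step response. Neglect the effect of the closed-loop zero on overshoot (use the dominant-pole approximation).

0.853%

Forward path: (7.94 + 1.2s)·6.1/(s(s+4.3)). The closed-loop characteristic equation is s² + (4.3 + 6.1·1.2)s + 6.1·7.94 = 0.
That is s² + 11.62s + 48.43 = 0, so ω_n = 6.959 rad/s and ζ = 11.62/(2·6.959) = 0.8348.
%OS = 100·exp(−πζ/√(1−ζ²)) = 0.853%.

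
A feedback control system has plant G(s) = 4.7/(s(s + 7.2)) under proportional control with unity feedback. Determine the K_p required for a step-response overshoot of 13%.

K_p = 9.3

From %OS = 100·exp(−πζ/√(1−ζ²)) = 13%, ζ = −ln(0.13)/√(π²+ln²(0.13)) = 0.5446.
Characteristic equation s² + 7.2s + 4.7K_p = 0 gives ζ = 7.2/(2√(4.7K_p)).
Setting ζ = 0.5446: √(4.7K_p) = 7.2/(2·0.5446) = 6.61, so K_p = 43.69/4.7 = 9.3.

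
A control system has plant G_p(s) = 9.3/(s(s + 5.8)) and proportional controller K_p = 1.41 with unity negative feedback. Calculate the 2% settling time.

T_s ≈ 1.38 s

From 1 + K_pG_p(s) = 0: s² + 5.8s + 13.11 = 0 ⇒ ω_n = 3.621, ζ = 0.8008.
2% settling time T_s ≈ 4/(ζω_n) = 4/2.9 = 1.38 s.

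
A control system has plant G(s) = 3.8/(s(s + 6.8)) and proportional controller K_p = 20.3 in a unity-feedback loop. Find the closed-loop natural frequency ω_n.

ω_n = 8.78 rad/s

With unity feedback the closed-loop characteristic equation is s² + 6.8s + 20.3·3.8 = s² + 6.8s + 77.14 = 0.
So ω_n² = 77.14 ⇒ ω_n = 8.783 rad/s, and ζ = 6.8/(2ω_n) = 0.387.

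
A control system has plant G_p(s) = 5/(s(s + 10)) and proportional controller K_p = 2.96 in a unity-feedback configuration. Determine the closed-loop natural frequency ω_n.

With unity feedback the closed-loop characteristic equation is s² + 10s + 2.96·5 = s² + 10s + 14.8 = 0.
Matching s² + 2ζω_n s + ω_n²: ω_n = √14.8 = 3.847 rad/s and 2ζω_n = 10, so ζ = 10/(2·3.847) = 1.3.

ω_n = 3.85 rad/s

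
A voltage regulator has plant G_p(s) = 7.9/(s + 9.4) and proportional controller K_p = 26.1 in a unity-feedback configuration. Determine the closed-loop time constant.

τ = 0.00464 s

Closed-loop transfer function: T(s) = K_p·G_p(s)/(1 + K_p·G_p(s)) = 206.2/(s + 9.4 + 206.2) = 206.2/(s + 215.6).
Time constant τ = 1/215.6 = 0.00464 s.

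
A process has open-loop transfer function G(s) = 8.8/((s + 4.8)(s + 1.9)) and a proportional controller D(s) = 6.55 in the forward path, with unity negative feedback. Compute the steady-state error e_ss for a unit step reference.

0.137

The loop is type 0. Static position error constant K_pos = D(0)·G(0) = 6.55·0.9649 = 6.32.
Steady-state error to a unit step: e_ss = 1/(1+K_pos) = 1/7.32 = 0.137.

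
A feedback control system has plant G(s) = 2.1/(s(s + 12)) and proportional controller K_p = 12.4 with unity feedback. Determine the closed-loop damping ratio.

1 + K_p·G(s) = 0 gives s² + 12s + 26.04 = 0.
So ω_n² = 26.04 ⇒ ω_n = 5.103 rad/s, and ζ = 12/(2ω_n) = 1.18.

ζ = 1.18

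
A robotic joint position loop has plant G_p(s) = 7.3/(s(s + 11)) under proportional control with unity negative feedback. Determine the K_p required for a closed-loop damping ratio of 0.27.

K_p = 56.8

Closed-loop characteristic equation: s² + 11s + K_p·7.3 = 0.
So ω_n = √(7.3K_p) and 2ζω_n = 11, giving ζ = 11/(2√(7.3K_p)).
Setting ζ = 0.27: √(7.3K_p) = 11/(2·0.27) = 20.37, so K_p = 415/7.3 = 56.8.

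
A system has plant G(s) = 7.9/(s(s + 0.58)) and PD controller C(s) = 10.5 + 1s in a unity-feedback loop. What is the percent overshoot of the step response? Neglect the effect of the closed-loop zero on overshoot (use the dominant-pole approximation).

Forward path: (10.5 + 1s)·7.9/(s(s+0.58)). The closed-loop characteristic equation is s² + (0.58 + 7.9·1)s + 7.9·10.5 = 0.
That is s² + 8.48s + 82.95 = 0, so ω_n = 9.108 rad/s and ζ = 8.48/(2·9.108) = 0.4655.
%OS = 100·exp(−πζ/√(1−ζ²)) = 19.2%.

19.2%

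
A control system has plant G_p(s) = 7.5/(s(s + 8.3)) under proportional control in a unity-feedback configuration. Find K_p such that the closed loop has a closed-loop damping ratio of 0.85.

K_p = 3.18

Closed-loop characteristic equation: s² + 8.3s + K_p·7.5 = 0.
So ω_n = √(7.5K_p) and 2ζω_n = 8.3, giving ζ = 8.3/(2√(7.5K_p)).
Setting ζ = 0.85: √(7.5K_p) = 8.3/(2·0.85) = 4.882, so K_p = 23.84/7.5 = 3.18.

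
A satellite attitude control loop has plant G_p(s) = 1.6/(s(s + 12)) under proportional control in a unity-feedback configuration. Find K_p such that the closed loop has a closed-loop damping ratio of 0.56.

K_p = 71.7

Closed-loop characteristic equation: s² + 12s + K_p·1.6 = 0.
So ω_n = √(1.6K_p) and 2ζω_n = 12, giving ζ = 12/(2√(1.6K_p)).
Setting ζ = 0.56: √(1.6K_p) = 12/(2·0.56) = 10.71, so K_p = 114.8/1.6 = 71.7.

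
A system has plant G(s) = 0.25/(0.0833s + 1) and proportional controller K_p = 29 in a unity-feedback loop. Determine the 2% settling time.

Closed loop: T(s) = K_p·G/(1+K_p·G) = 7.25/(0.0833s + 1 + 7.25), with pole at s = −(1 + 7.25)/0.0833 = −99.04.
τ = 1/99.04 = 0.0101 s, so 2% settling time ≈ 4τ = 0.0404 s.

T_s ≈ 0.0404 s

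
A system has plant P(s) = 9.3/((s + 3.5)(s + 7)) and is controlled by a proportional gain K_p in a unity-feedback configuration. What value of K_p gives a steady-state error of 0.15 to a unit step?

K_p = 14.9

For a type-0 loop with proportional control, e_ss = 1/(1 + K_p·P(0)).
P(0) = 0.3796. Require 1/(1 + K_p·0.3796) = 0.15, so 1 + 0.3796·K_p = 6.667.
K_p = (6.667 − 1)/0.3796 = 14.9.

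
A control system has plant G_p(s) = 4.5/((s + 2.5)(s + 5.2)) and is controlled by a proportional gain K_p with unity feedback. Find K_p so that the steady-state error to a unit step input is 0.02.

K_p = 142

The loop is type 0, so e_ss(step) = 1/(1 + K_pos) with K_pos = K_p·G_p(0).
G_p(0) = 0.3462. Require 1/(1 + K_p·0.3462) = 0.02, so 1 + 0.3462·K_p = 50.
K_p = (50 − 1)/0.3462 = 142.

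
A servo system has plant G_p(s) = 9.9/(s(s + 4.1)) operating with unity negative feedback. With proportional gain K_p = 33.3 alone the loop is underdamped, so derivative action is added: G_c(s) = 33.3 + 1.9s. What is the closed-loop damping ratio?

Forward path: (33.3 + 1.9s)·9.9/(s(s+4.1)). The closed-loop characteristic equation is s² + (4.1 + 9.9·1.9)s + 9.9·33.3 = 0.
That is s² + 22.91s + 329.7 = 0, so ω_n = 18.16 rad/s and ζ = 22.91/(2·18.16) = 0.6309.

ζ = 0.631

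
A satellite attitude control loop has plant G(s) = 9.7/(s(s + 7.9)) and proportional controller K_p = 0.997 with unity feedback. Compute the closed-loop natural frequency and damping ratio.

ω_n = 3.11 rad/s, ζ = 1.27

1 + K_p·G(s) = 0 gives s² + 7.9s + 9.671 = 0.
Matching s² + 2ζω_n s + ω_n²: ω_n = √9.671 = 3.11 rad/s and 2ζω_n = 7.9, so ζ = 7.9/(2·3.11) = 1.27.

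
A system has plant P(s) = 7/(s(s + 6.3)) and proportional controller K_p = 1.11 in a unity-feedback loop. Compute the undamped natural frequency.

With unity feedback the closed-loop characteristic equation is s² + 6.3s + 1.11·7 = s² + 6.3s + 7.77 = 0.
Matching s² + 2ζω_n s + ω_n²: ω_n = √7.77 = 2.787 rad/s and 2ζω_n = 6.3, so ζ = 6.3/(2·2.787) = 1.13.

ω_n = 2.79 rad/s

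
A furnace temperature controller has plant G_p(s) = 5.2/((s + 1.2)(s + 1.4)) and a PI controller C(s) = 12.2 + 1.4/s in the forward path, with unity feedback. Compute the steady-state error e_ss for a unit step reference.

The open loop C(s)G_p(s) has a pole at the origin (type 1), so the static position error constant is infinite and e_ss = 1/(1+∞) = 0.

0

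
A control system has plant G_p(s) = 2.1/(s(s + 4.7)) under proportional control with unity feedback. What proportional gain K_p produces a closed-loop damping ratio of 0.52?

K_p = 9.73

Closed-loop characteristic equation: s² + 4.7s + K_p·2.1 = 0.
So ω_n = √(2.1K_p) and 2ζω_n = 4.7, giving ζ = 4.7/(2√(2.1K_p)).
Setting ζ = 0.52: √(2.1K_p) = 4.7/(2·0.52) = 4.519, so K_p = 20.42/2.1 = 9.73.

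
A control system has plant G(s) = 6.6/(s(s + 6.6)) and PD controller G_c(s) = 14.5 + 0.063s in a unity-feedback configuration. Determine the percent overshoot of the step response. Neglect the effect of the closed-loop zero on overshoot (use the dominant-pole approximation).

29.9%

Forward path: (14.5 + 0.063s)·6.6/(s(s+6.6)). The closed-loop characteristic equation is s² + (6.6 + 6.6·0.063)s + 6.6·14.5 = 0.
That is s² + 7.016s + 95.7 = 0, so ω_n = 9.783 rad/s and ζ = 7.016/(2·9.783) = 0.3586.
%OS = 100·exp(−πζ/√(1−ζ²)) = 29.9%.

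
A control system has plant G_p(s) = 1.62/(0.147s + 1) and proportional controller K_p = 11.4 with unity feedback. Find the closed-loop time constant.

τ = 0.00755 s

Closed loop: T(s) = K_p·G_p/(1+K_p·G_p) = 18.47/(0.147s + 1 + 18.47), with pole at s = −(1 + 18.47)/0.147 = −132.4.
Closed-loop time constant τ = 1/132.4 = 0.00755 s.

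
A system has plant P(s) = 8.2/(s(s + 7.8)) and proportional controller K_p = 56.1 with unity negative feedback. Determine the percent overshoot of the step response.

The closed-loop denominator s² + 7.8s + 460 gives ω_n = √460 = 21.45 and ζ = 7.8/(2ω_n) = 0.1818.
%OS = 100·exp(−πζ/√(1−ζ²)) = 100·exp(−π·0.1818/√0.9669) = 55.9%.

55.9%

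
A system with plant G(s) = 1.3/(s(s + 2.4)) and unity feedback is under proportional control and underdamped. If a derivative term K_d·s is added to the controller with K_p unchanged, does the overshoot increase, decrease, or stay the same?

The derivative term adds K·K_d to the s-coefficient of the characteristic equation, raising 2ζω_n while ω_n is unchanged; ζ increases, so overshoot decreases.

decrease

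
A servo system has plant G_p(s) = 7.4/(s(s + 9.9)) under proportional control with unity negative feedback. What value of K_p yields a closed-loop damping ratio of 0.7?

K_p = 6.76

Closed-loop characteristic equation: s² + 9.9s + K_p·7.4 = 0.
So ω_n = √(7.4K_p) and 2ζω_n = 9.9, giving ζ = 9.9/(2√(7.4K_p)).
Setting ζ = 0.7: √(7.4K_p) = 9.9/(2·0.7) = 7.071, so K_p = 50.01/7.4 = 6.76.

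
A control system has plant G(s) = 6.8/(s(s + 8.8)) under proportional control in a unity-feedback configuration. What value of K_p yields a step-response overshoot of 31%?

K_p = 23.3

From %OS = 100·exp(−πζ/√(1−ζ²)) = 31%, ζ = −ln(0.31)/√(π²+ln²(0.31)) = 0.3493.
Characteristic equation s² + 8.8s + 6.8K_p = 0 gives ζ = 8.8/(2√(6.8K_p)).
Setting ζ = 0.3493: √(6.8K_p) = 8.8/(2·0.3493) = 12.6, so K_p = 158.7/6.8 = 23.3.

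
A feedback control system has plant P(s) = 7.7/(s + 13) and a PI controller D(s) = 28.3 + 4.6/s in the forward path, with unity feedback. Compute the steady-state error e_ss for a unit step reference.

The open loop D(s)P(s) has a pole at the origin (type 1), so the static position error constant is infinite and e_ss = 1/(1+∞) = 0.

0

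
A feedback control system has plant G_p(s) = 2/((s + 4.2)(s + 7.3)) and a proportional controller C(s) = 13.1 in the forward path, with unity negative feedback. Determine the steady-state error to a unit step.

The loop is type 0. Static position error constant K_pos = C(0)·G_p(0) = 13.1·0.06523 = 0.8545.
Steady-state error to a unit step: e_ss = 1/(1+K_pos) = 1/1.855 = 0.539.

0.539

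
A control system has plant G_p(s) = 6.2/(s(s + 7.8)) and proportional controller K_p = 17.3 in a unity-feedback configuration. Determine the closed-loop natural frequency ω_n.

The closed-loop denominator is s(s+7.8) + 17.3·6.2 = s² + 7.8s + 107.3.
So ω_n² = 107.3 ⇒ ω_n = 10.36 rad/s, and ζ = 7.8/(2ω_n) = 0.377.

ω_n = 10.4 rad/s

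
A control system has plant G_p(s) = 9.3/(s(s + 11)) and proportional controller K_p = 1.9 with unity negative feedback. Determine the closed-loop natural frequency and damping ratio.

1 + K_p·G_p(s) = 0 gives s² + 11s + 17.67 = 0.
So ω_n² = 17.67 ⇒ ω_n = 4.204 rad/s, and ζ = 11/(2ω_n) = 1.31.

ω_n = 4.2 rad/s, ζ = 1.31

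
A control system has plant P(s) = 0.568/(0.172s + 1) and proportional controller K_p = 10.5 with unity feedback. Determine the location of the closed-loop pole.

s = -40.49

Closed loop: T(s) = K_p·P/(1+K_p·P) = 5.964/(0.172s + 1 + 5.964), with pole at s = −(1 + 5.964)/0.172 = −40.49.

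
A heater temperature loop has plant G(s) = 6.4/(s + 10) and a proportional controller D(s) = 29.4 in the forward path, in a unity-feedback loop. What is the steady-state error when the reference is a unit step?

0.0505

The loop is type 0. Static position error constant K_pos = D(0)·G(0) = 29.4·0.64 = 18.82.
Steady-state error to a unit step: e_ss = 1/(1+K_pos) = 1/19.82 = 0.0505.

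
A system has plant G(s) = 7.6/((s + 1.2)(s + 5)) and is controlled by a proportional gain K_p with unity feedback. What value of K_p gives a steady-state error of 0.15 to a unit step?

For a type-0 loop with proportional control, e_ss = 1/(1 + K_p·G(0)).
G(0) = 1.267. Require 1/(1 + K_p·1.267) = 0.15, so 1 + 1.267·K_p = 6.667.
K_p = (6.667 − 1)/1.267 = 4.47.

K_p = 4.47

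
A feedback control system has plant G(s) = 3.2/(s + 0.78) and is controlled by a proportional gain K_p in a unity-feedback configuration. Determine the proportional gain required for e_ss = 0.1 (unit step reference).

Steady-state error for a unit step on this type-0 loop is 1/(1 + K_p·G(0)).
G(0) = 4.103. Require 1/(1 + K_p·4.103) = 0.1, so 1 + 4.103·K_p = 10.
K_p = (10 − 1)/4.103 = 2.19.

K_p = 2.19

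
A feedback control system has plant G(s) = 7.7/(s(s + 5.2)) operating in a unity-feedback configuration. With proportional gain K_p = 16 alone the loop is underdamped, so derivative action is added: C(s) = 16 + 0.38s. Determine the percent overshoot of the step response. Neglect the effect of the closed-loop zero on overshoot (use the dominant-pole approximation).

Forward path: (16 + 0.38s)·7.7/(s(s+5.2)). The closed-loop characteristic equation is s² + (5.2 + 7.7·0.38)s + 7.7·16 = 0.
That is s² + 8.126s + 123.2 = 0, so ω_n = 11.1 rad/s and ζ = 8.126/(2·11.1) = 0.3661.
%OS = 100·exp(−πζ/√(1−ζ²)) = 29.1%.

29.1%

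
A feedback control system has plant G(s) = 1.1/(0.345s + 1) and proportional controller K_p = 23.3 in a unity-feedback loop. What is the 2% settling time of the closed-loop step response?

Closed loop: T(s) = K_p·G/(1+K_p·G) = 25.63/(0.345s + 1 + 25.63), with pole at s = −(1 + 25.63)/0.345 = −77.19.
τ = 1/77.19 = 0.01296 s, so 2% settling time ≈ 4τ = 0.0518 s.

T_s ≈ 0.0518 s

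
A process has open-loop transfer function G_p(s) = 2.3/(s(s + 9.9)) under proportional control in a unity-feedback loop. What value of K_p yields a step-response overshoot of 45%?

K_p = 176

From %OS = 100·exp(−πζ/√(1−ζ²)) = 45%, ζ = −ln(0.45)/√(π²+ln²(0.45)) = 0.2463.
Characteristic equation s² + 9.9s + 2.3K_p = 0 gives ζ = 9.9/(2√(2.3K_p)).
Setting ζ = 0.2463: √(2.3K_p) = 9.9/(2·0.2463) = 20.09, so K_p = 403.8/2.3 = 176.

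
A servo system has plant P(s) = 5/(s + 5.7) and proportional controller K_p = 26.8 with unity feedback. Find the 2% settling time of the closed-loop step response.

T_s ≈ 0.0286 s

Closed-loop transfer function: T(s) = K_p·P(s)/(1 + K_p·P(s)) = 134/(s + 5.7 + 134) = 134/(s + 139.7).
Time constant τ = 1/139.7 = 0.007158 s, so the 2% settling time is about 4τ = 0.0286 s.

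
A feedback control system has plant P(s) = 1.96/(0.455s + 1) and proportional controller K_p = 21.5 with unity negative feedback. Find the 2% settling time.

T_s ≈ 0.0422 s

Closed loop: T(s) = K_p·P/(1+K_p·P) = 42.14/(0.455s + 1 + 42.14), with pole at s = −(1 + 42.14)/0.455 = −94.81.
τ = 1/94.81 = 0.01055 s, so 2% settling time ≈ 4τ = 0.0422 s.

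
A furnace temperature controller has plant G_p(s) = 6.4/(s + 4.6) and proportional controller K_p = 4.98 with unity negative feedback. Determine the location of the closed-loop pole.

Closed-loop transfer function: T(s) = K_p·G_p(s)/(1 + K_p·G_p(s)) = 31.87/(s + 4.6 + 31.87) = 31.87/(s + 36.47).
The closed-loop pole is at s = −36.47.

s = -36.47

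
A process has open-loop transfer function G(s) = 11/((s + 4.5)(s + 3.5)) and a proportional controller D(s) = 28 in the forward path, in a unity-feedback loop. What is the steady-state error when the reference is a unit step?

0.0486

The loop is type 0. Static position error constant K_pos = D(0)·G(0) = 28·0.6984 = 19.56.
Steady-state error to a unit step: e_ss = 1/(1+K_pos) = 1/20.56 = 0.0486.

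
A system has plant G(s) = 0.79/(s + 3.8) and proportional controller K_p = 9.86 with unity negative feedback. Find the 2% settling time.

T_s ≈ 0.345 s

Closed-loop transfer function: T(s) = K_p·G(s)/(1 + K_p·G(s)) = 7.789/(s + 3.8 + 7.789) = 7.789/(s + 11.59).
Time constant τ = 1/11.59 = 0.08629 s, so the 2% settling time is about 4τ = 0.345 s.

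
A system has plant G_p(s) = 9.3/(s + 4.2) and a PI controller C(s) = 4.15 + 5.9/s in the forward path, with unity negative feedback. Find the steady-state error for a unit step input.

0

The open loop C(s)G_p(s) has a pole at the origin (type 1), so the static position error constant is infinite and e_ss = 1/(1+∞) = 0.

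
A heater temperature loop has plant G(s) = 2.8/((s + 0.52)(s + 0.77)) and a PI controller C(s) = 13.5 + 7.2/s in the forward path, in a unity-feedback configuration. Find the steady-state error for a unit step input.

The open loop C(s)G(s) has a pole at the origin (type 1), so the static position error constant is infinite and e_ss = 1/(1+∞) = 0.

0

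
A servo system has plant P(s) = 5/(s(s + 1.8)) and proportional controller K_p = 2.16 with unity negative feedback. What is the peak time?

T_p = 0.994 s

Closed-loop characteristic equation: s² + 1.8s + 10.8 = 0, so ω_n = 3.286 rad/s and ζ = 1.8/(2·3.286) = 0.2739.
Damped frequency ω_d = ω_n√(1−ζ²) = 3.161 rad/s, so peak time T_p = π/ω_d = 0.994 s.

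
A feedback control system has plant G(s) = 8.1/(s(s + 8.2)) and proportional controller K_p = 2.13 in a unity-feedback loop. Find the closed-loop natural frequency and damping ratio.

ω_n = 4.15 rad/s, ζ = 0.987

The closed-loop denominator is s(s+8.2) + 2.13·8.1 = s² + 8.2s + 17.25.
Matching s² + 2ζω_n s + ω_n²: ω_n = √17.25 = 4.154 rad/s and 2ζω_n = 8.2, so ζ = 8.2/(2·4.154) = 0.987.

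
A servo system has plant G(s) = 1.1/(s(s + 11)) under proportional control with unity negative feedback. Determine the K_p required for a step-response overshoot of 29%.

K_p = 205

From %OS = 100·exp(−πζ/√(1−ζ²)) = 29%, ζ = −ln(0.29)/√(π²+ln²(0.29)) = 0.3666.
Characteristic equation s² + 11s + 1.1K_p = 0 gives ζ = 11/(2√(1.1K_p)).
Setting ζ = 0.3666: √(1.1K_p) = 11/(2·0.3666) = 15, so K_p = 225.1/1.1 = 205.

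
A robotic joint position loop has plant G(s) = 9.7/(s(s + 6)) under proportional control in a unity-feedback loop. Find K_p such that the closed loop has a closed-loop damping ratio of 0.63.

Closed-loop characteristic equation: s² + 6s + K_p·9.7 = 0.
So ω_n = √(9.7K_p) and 2ζω_n = 6, giving ζ = 6/(2√(9.7K_p)).
Setting ζ = 0.63: √(9.7K_p) = 6/(2·0.63) = 4.762, so K_p = 22.68/9.7 = 2.34.

K_p = 2.34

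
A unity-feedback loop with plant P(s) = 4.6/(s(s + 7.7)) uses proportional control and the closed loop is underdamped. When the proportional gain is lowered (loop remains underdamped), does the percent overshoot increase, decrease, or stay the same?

decrease

ζ = 7.7/(2√(4.6K_p)) rises as K_p falls; higher damping means less overshoot.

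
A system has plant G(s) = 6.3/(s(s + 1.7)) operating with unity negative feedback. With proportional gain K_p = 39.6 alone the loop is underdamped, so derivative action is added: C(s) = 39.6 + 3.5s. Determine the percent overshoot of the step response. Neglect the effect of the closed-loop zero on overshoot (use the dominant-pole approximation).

2.78%

Forward path: (39.6 + 3.5s)·6.3/(s(s+1.7)). The closed-loop characteristic equation is s² + (1.7 + 6.3·3.5)s + 6.3·39.6 = 0.
That is s² + 23.75s + 249.5 = 0, so ω_n = 15.79 rad/s and ζ = 23.75/(2·15.79) = 0.7518.
%OS = 100·exp(−πζ/√(1−ζ²)) = 2.78%.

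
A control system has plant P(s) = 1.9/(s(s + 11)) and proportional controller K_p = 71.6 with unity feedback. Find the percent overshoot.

Closed-loop characteristic equation: s² + 11s + 136 = 0, so ω_n = 11.66 rad/s and ζ = 11/(2·11.66) = 0.4716.
%OS = 100·exp(−πζ/√(1−ζ²)) = 100·exp(−π·0.4716/√0.7776) = 18.6%.

18.6%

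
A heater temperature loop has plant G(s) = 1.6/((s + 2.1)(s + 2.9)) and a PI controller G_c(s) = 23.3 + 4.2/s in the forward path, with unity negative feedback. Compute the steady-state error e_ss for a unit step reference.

0

The open loop G_c(s)G(s) has a pole at the origin (type 1), so the static position error constant is infinite and e_ss = 1/(1+∞) = 0.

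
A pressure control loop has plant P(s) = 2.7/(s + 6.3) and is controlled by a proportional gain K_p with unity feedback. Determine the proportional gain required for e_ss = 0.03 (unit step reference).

Steady-state error for a unit step on this type-0 loop is 1/(1 + K_p·P(0)).
P(0) = 0.4286. Require 1/(1 + K_p·0.4286) = 0.03, so 1 + 0.4286·K_p = 33.33.
K_p = (33.33 − 1)/0.4286 = 75.4.

K_p = 75.4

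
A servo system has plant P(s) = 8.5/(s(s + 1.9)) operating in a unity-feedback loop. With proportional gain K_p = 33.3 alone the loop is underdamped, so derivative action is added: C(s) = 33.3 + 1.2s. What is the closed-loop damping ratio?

ζ = 0.36

Forward path: (33.3 + 1.2s)·8.5/(s(s+1.9)). The closed-loop characteristic equation is s² + (1.9 + 8.5·1.2)s + 8.5·33.3 = 0.
That is s² + 12.1s + 283 = 0, so ω_n = 16.82 rad/s and ζ = 12.1/(2·16.82) = 0.3596.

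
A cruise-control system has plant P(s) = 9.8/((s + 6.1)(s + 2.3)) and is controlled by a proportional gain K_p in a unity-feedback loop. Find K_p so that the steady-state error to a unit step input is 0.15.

K_p = 8.11

The loop is type 0, so e_ss(step) = 1/(1 + K_pos) with K_pos = K_p·P(0).
P(0) = 0.6985. Require 1/(1 + K_p·0.6985) = 0.15, so 1 + 0.6985·K_p = 6.667.
K_p = (6.667 − 1)/0.6985 = 8.11.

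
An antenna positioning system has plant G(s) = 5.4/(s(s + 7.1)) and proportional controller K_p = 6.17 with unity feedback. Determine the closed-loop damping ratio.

ζ = 0.615

1 + K_p·G(s) = 0 gives s² + 7.1s + 33.32 = 0.
So ω_n² = 33.32 ⇒ ω_n = 5.772 rad/s, and ζ = 7.1/(2ω_n) = 0.615.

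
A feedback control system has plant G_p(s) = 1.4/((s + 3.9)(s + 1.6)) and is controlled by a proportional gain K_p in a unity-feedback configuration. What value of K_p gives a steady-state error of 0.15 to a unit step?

K_p = 25.3

For a type-0 loop with proportional control, e_ss = 1/(1 + K_p·G_p(0)).
G_p(0) = 0.2244. Require 1/(1 + K_p·0.2244) = 0.15, so 1 + 0.2244·K_p = 6.667.
K_p = (6.667 − 1)/0.2244 = 25.3.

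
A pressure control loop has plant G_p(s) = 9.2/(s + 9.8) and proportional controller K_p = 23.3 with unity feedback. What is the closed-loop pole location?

s = -224.2

Closed-loop transfer function: T(s) = K_p·G_p(s)/(1 + K_p·G_p(s)) = 214.4/(s + 9.8 + 214.4) = 214.4/(s + 224.2).
The closed-loop pole is at s = −224.2.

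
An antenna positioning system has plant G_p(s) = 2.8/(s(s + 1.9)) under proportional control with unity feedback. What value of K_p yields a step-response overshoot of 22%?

From %OS = 100·exp(−πζ/√(1−ζ²)) = 22%, ζ = −ln(0.22)/√(π²+ln²(0.22)) = 0.4342.
Characteristic equation s² + 1.9s + 2.8K_p = 0 gives ζ = 1.9/(2√(2.8K_p)).
Setting ζ = 0.4342: √(2.8K_p) = 1.9/(2·0.4342) = 2.188, so K_p = 4.788/2.8 = 1.71.

K_p = 1.71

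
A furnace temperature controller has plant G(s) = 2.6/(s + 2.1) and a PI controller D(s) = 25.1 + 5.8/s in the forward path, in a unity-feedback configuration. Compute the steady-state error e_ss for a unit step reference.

The open loop D(s)G(s) has a pole at the origin (type 1), so the static position error constant is infinite and e_ss = 1/(1+∞) = 0.

0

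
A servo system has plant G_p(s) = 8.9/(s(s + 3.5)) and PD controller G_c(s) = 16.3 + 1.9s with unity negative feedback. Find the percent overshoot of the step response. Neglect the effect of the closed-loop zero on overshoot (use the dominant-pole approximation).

0.666%

Forward path: (16.3 + 1.9s)·8.9/(s(s+3.5)). The closed-loop characteristic equation is s² + (3.5 + 8.9·1.9)s + 8.9·16.3 = 0.
That is s² + 20.41s + 145.1 = 0, so ω_n = 12.04 rad/s and ζ = 20.41/(2·12.04) = 0.8473.
%OS = 100·exp(−πζ/√(1−ζ²)) = 0.666%.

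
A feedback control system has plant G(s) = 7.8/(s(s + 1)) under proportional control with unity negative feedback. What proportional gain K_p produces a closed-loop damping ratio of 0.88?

K_p = 0.0414

Closed-loop characteristic equation: s² + 1s + K_p·7.8 = 0.
So ω_n = √(7.8K_p) and 2ζω_n = 1, giving ζ = 1/(2√(7.8K_p)).
Setting ζ = 0.88: √(7.8K_p) = 1/(2·0.88) = 0.5682, so K_p = 0.3228/7.8 = 0.0414.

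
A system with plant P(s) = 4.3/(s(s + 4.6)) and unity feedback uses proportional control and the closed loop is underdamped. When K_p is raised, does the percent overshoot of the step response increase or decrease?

ζ = 4.6/(2√(4.3K_p)) decreases as K_p grows; lower damping means more overshoot.

increase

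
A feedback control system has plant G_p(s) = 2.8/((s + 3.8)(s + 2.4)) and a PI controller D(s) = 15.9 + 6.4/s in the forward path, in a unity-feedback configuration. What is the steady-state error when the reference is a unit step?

0

The open loop D(s)G_p(s) has a pole at the origin (type 1), so the static position error constant is infinite and e_ss = 1/(1+∞) = 0.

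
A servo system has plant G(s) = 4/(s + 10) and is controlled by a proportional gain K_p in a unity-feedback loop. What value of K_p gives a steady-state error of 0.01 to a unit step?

Steady-state error for a unit step on this type-0 loop is 1/(1 + K_p·G(0)).
G(0) = 0.4. Require 1/(1 + K_p·0.4) = 0.01, so 1 + 0.4·K_p = 100.
K_p = (100 − 1)/0.4 = 248.

K_p = 248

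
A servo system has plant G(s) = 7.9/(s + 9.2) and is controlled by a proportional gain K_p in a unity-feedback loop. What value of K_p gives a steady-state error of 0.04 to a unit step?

K_p = 27.9

The loop is type 0, so e_ss(step) = 1/(1 + K_pos) with K_pos = K_p·G(0).
G(0) = 0.8587. Require 1/(1 + K_p·0.8587) = 0.04, so 1 + 0.8587·K_p = 25.
K_p = (25 − 1)/0.8587 = 27.9.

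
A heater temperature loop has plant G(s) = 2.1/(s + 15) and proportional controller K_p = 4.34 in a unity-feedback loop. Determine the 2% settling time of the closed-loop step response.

T_s ≈ 0.166 s

Closed-loop transfer function: T(s) = K_p·G(s)/(1 + K_p·G(s)) = 9.114/(s + 15 + 9.114) = 9.114/(s + 24.11).
Time constant τ = 1/24.11 = 0.04147 s, so the 2% settling time is about 4τ = 0.166 s.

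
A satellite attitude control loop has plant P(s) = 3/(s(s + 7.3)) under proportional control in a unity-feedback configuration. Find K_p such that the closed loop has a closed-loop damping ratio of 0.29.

Closed-loop characteristic equation: s² + 7.3s + K_p·3 = 0.
So ω_n = √(3K_p) and 2ζω_n = 7.3, giving ζ = 7.3/(2√(3K_p)).
Setting ζ = 0.29: √(3K_p) = 7.3/(2·0.29) = 12.59, so K_p = 158.4/3 = 52.8.

K_p = 52.8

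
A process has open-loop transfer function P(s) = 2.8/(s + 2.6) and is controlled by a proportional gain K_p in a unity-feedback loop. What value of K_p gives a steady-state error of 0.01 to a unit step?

For a type-0 loop with proportional control, e_ss = 1/(1 + K_p·P(0)).
P(0) = 1.077. Require 1/(1 + K_p·1.077) = 0.01, so 1 + 1.077·K_p = 100.
K_p = (100 − 1)/1.077 = 91.9.

K_p = 91.9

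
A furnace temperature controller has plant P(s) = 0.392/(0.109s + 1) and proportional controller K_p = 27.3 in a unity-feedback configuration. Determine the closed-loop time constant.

τ = 0.00931 s

Closed loop: T(s) = K_p·P/(1+K_p·P) = 10.7/(0.109s + 1 + 10.7), with pole at s = −(1 + 10.7)/0.109 = −107.4.
Closed-loop time constant τ = 1/107.4 = 0.00931 s.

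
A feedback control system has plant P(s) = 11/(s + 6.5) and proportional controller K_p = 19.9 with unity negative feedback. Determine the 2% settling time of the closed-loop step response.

T_s ≈ 0.0177 s

Closed-loop transfer function: T(s) = K_p·P(s)/(1 + K_p·P(s)) = 218.9/(s + 6.5 + 218.9) = 218.9/(s + 225.4).
Time constant τ = 1/225.4 = 0.004437 s, so the 2% settling time is about 4τ = 0.0177 s.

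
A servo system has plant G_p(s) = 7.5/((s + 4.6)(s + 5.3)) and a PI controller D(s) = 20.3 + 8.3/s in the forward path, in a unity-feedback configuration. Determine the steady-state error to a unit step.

The open loop D(s)G_p(s) has a pole at the origin (type 1), so the static position error constant is infinite and e_ss = 1/(1+∞) = 0.

0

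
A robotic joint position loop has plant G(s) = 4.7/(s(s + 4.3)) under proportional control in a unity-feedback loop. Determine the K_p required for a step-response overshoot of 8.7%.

K_p = 2.61

From %OS = 100·exp(−πζ/√(1−ζ²)) = 8.7%, ζ = −ln(0.087)/√(π²+ln²(0.087)) = 0.6137.
Characteristic equation s² + 4.3s + 4.7K_p = 0 gives ζ = 4.3/(2√(4.7K_p)).
Setting ζ = 0.6137: √(4.7K_p) = 4.3/(2·0.6137) = 3.503, so K_p = 12.27/4.7 = 2.61.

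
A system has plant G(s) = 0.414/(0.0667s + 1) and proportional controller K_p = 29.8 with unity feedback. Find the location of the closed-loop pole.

Closed loop: T(s) = K_p·G/(1+K_p·G) = 12.34/(0.0667s + 1 + 12.34), with pole at s = −(1 + 12.34)/0.0667 = −200.

s = -200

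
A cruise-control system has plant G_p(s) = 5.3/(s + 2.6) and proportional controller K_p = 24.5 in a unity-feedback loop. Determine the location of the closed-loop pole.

s = -132.4

Closed-loop transfer function: T(s) = K_p·G_p(s)/(1 + K_p·G_p(s)) = 129.8/(s + 2.6 + 129.8) = 129.8/(s + 132.4).
The closed-loop pole is at s = −132.4.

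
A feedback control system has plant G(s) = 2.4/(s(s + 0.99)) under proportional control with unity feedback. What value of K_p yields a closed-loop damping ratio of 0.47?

Closed-loop characteristic equation: s² + 0.99s + K_p·2.4 = 0.
So ω_n = √(2.4K_p) and 2ζω_n = 0.99, giving ζ = 0.99/(2√(2.4K_p)).
Setting ζ = 0.47: √(2.4K_p) = 0.99/(2·0.47) = 1.053, so K_p = 1.109/2.4 = 0.462.

K_p = 0.462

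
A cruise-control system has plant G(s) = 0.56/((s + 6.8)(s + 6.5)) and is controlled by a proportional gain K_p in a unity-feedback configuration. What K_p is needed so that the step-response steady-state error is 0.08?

K_p = 908

For a type-0 loop with proportional control, e_ss = 1/(1 + K_p·G(0)).
G(0) = 0.01267. Require 1/(1 + K_p·0.01267) = 0.08, so 1 + 0.01267·K_p = 12.5.
K_p = (12.5 − 1)/0.01267 = 908.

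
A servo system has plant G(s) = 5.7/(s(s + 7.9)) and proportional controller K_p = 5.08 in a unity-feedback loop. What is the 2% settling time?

T_s ≈ 1.01 s

The closed-loop denominator s² + 7.9s + 28.96 gives ω_n = √28.96 = 5.381 and ζ = 7.9/(2ω_n) = 0.7341.
2% settling time T_s ≈ 4/(ζω_n) = 4/3.95 = 1.01 s.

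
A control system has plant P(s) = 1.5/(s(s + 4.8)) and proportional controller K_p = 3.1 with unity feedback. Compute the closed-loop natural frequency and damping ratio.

ω_n = 2.16 rad/s, ζ = 1.11

With unity feedback the closed-loop characteristic equation is s² + 4.8s + 3.1·1.5 = s² + 4.8s + 4.65 = 0.
Matching s² + 2ζω_n s + ω_n²: ω_n = √4.65 = 2.156 rad/s and 2ζω_n = 4.8, so ζ = 4.8/(2·2.156) = 1.11.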